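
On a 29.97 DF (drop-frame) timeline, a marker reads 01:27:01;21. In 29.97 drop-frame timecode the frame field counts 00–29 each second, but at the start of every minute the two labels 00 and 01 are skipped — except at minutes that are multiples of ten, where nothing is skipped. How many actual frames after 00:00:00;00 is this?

As if non-drop at 30 labels/s: (1 × 3600 + 27 × 60 + 1) × 30 + 21 = 156651.
Minute boundaries passed: 87; those not divisible by 10: 87 − 8 = 79; dropped labels = 2 × 79 = 158.
Actual frame index = 156651 − 158 = 156493.

156493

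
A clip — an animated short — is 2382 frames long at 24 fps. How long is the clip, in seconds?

Running time = 2382 / (24) = 99.25 s.

99.25 seconds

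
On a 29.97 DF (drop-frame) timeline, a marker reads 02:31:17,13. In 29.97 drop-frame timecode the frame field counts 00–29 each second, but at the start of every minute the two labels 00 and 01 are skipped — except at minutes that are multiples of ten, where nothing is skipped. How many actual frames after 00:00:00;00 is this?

272051

As if non-drop at 30 labels/s: (2 × 3600 + 31 × 60 + 17) × 30 + 13 = 272323.
Minute boundaries passed: 151; those not divisible by 10: 151 − 15 = 136; dropped labels = 2 × 136 = 272.
Actual frame index = 272323 − 272 = 272051.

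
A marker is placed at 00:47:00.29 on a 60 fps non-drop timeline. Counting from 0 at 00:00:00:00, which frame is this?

frame 169229

Total seconds to the label: (0 × 3600 + 47 × 60 + 0) = 2820.
Frame index = 2820 × 60 + 29 = 169229.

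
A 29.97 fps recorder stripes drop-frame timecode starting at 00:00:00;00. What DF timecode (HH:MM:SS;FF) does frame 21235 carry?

Ten DF minutes hold 17982 frames, so frame 21235 lies in block 1 (frames 17982–35963) with 3253 frames into that block.
The block's first minute is 1800 frames and the rest 1798 each; 3253 frames reaches minute 1, so 1 × 18 + 1 × 2 = 20 labels have been skipped so far.
Adding those back, label number 21235 + 20 = 21255 at 30 labels/s is 708 s + 15 f = 0 h 11 min 48 s frame 15, i.e. 00:11:48;15.

00:11:48;15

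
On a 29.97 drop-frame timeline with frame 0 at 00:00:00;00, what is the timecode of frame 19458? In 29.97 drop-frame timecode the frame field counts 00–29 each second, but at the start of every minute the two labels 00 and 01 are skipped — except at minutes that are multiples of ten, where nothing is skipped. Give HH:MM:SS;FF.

Ten DF minutes hold 17982 frames, so frame 19458 lies in block 1 (frames 17982–35963) with 1476 frames into that block.
The block's first minute is 1800 frames and the rest 1798 each; 1476 frames reaches minute 0, so 1 × 18 + 0 × 2 = 18 labels have been skipped so far.
Adding those back, label number 19458 + 18 = 19476 at 30 labels/s is 649 s + 6 f = 0 h 10 min 49 s frame 6, i.e. 00:10:49;06.

00:10:49;06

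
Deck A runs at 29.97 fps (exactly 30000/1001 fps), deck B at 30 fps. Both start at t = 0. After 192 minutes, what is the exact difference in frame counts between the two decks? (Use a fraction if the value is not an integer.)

345600/1001 frames

192 min = 11520 s.
A emits 30000/1001 × 11520 = 345600000/1001 frames; B emits 30 × 11520 = 345600.
Difference = 345600/1001 frames (≈ 345.2547); B is ahead of A.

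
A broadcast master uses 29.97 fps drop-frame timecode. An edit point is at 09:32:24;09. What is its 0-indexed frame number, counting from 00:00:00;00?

1029299

Complete 10-minute blocks: 57, each 17982 frames → 1024974.
Remaining 2 whole minutes in the current block: 1800 + 1 × 1798 = 3598 frames.
Within the current minute: 24 × 30 + 9 − 2 = 727 (labels ;00/;01 skipped at this minute). Total = 1024974 + 3598 + 727 = 1029299.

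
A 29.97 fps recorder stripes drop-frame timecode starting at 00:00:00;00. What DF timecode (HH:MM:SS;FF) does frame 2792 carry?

00:01:33;04

Ten DF minutes hold 17982 frames, so frame 2792 lies in block 0 (frames 0–17981) with 2792 frames into that block.
The block's first minute is 1800 frames and the rest 1798 each; 2792 frames reaches minute 1, so 0 × 18 + 1 × 2 = 2 labels have been skipped so far.
Adding those back, label number 2792 + 2 = 2794 at 30 labels/s is 93 s + 4 f = 0 h 1 min 33 s frame 4, i.e. 00:01:33;04.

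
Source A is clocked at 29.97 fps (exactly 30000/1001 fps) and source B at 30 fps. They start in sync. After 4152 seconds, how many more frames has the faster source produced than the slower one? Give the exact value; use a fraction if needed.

A emits 30000/1001 × 4152 = 124560000/1001 frames; B emits 30 × 4152 = 124560.
Difference = 124560/1001 frames (≈ 124.4356); B is ahead of A.

124560/1001 frames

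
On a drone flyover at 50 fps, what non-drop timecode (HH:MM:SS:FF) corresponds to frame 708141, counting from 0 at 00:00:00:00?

03:56:02:41

708141 ÷ 50 = 14162 full seconds, remainder 41 frames.
14162 s = 3 h 56 min 2 s.
Timecode: 03:56:02:41.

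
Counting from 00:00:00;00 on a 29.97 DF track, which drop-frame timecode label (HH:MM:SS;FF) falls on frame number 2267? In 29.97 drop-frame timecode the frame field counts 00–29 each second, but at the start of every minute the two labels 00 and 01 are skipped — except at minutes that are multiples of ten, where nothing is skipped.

00:01:15;19

Each 10-minute DF block holds 10 × 60 × 30 − 9 × 2 = 17982 frames. 2267 ÷ 17982 → 0 full blocks, remainder 2267.
Within the partial block the first minute is 1800 frames and each further minute 1798, so 1 further minute boundary passed. Total skipped labels = 18 × 0 + 2 × 1 = 2.
Non-drop label index = 2267 + 2 = 2269; at 30 labels/s that is 00:01:15:19, i.e. DF 00:01:15;19.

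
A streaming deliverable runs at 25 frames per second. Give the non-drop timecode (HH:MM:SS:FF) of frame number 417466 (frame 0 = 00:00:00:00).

417466 ÷ 25 = 16698 full seconds, remainder 16 frames.
16698 s = 4 h 38 min 18 s.
Timecode: 04:38:18:16.

04:38:18:16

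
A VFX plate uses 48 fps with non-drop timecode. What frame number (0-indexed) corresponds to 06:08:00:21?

Total seconds to the label: (6 × 3600 + 8 × 60 + 0) = 22080.
Frame index = 22080 × 48 + 21 = 1059861.

1059861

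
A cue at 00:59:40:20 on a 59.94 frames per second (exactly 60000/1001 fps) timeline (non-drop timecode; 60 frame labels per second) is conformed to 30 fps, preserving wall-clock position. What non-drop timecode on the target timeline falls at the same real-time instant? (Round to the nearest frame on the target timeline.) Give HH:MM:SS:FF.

Source frame index: (0×3600 + 59×60 + 40) × 60 + 20 = 214820.
Real time: 214820 / (60000/1001) = 10751741/3000 s.
Target frame: (10751741/3000) × (30) = 10751741/100 ≈ 107517.410 → 107517.
At 30 labels/s: frame 107517 → 00:59:43:27.

00:59:43:27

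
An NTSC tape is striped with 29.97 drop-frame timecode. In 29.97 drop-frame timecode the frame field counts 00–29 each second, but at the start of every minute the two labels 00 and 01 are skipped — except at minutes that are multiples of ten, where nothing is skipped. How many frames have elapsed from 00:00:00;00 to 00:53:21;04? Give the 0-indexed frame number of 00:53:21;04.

95938

As if non-drop at 30 labels/s: (0 × 3600 + 53 × 60 + 21) × 30 + 4 = 96034.
Minute boundaries passed: 53; those not divisible by 10: 53 − 5 = 48; dropped labels = 2 × 48 = 96.
Actual frame index = 96034 − 96 = 95938.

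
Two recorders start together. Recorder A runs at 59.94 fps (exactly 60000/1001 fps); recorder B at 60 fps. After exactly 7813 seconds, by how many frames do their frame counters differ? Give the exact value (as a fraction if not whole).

36060/77 frames

A emits 60000/1001 × 7813 = 36060000/77 frames; B emits 60 × 7813 = 468780.
Difference = 36060/77 frames (≈ 468.3117); B is ahead of A.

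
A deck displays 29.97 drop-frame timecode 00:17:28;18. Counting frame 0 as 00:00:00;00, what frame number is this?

As if non-drop at 30 labels/s: (0 × 3600 + 17 × 60 + 28) × 30 + 18 = 31458.
Minute boundaries passed: 17; those not divisible by 10: 17 − 1 = 16; dropped labels = 2 × 16 = 32.
Actual frame index = 31458 − 32 = 31426.

31426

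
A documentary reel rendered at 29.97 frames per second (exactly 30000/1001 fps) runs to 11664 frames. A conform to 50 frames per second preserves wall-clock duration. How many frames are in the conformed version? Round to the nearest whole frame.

Frames at target rate = 11664 × (50) / (30000/1001) = 486486/25 ≈ 19459.440.
Nearest whole frame: 19459.

19459 frames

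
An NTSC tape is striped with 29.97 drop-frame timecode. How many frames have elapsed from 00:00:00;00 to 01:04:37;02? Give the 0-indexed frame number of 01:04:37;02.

As if non-drop at 30 labels/s: (1 × 3600 + 4 × 60 + 37) × 30 + 2 = 116312.
Minute boundaries passed: 64; those not divisible by 10: 64 − 6 = 58; dropped labels = 2 × 58 = 116.
Actual frame index = 116312 − 116 = 116196.

116196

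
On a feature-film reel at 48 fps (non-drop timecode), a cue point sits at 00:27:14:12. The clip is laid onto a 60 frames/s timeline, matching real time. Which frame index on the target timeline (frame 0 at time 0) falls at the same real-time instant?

frame 98055

Source frame index: (0×3600 + 27×60 + 14) × 48 + 12 = 78444.
Real time: 78444 / (48) = 6537/4 s.
Target frame: (6537/4) × (60) = 98055.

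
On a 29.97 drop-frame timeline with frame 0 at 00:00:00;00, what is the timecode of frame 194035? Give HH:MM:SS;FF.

Each 10-minute DF block holds 10 × 60 × 30 − 9 × 2 = 17982 frames. 194035 ÷ 17982 → 10 full blocks, remainder 14215.
Within the partial block the first minute is 1800 frames and each further minute 1798, so 7 further minute boundaries passed. Total skipped labels = 18 × 10 + 2 × 7 = 194.
Non-drop label index = 194035 + 194 = 194229; at 30 labels/s that is 01:47:54:09, i.e. DF 01:47:54;09.

01:47:54;09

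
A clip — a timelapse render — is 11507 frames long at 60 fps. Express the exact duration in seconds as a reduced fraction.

11507/60 seconds

Running time = 11507 ÷ (60) = 11507 × 1/60 = 11507/60 s.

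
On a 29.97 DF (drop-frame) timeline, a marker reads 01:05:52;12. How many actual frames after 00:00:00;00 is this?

118454

Complete 10-minute blocks: 6, each 17982 frames → 107892.
Remaining 5 whole minutes in the current block: 1800 + 4 × 1798 = 8992 frames.
Within the current minute: 52 × 30 + 12 − 2 = 1570 (labels ;00/;01 skipped at this minute). Total = 107892 + 8992 + 1570 = 118454.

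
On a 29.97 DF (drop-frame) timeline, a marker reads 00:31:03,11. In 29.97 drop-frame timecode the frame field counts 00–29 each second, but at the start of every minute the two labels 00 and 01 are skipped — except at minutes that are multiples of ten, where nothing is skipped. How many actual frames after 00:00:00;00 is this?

As if non-drop at 30 labels/s: (0 × 3600 + 31 × 60 + 3) × 30 + 11 = 55901.
Minute boundaries passed: 31; those not divisible by 10: 31 − 3 = 28; dropped labels = 2 × 28 = 56.
Actual frame index = 55901 − 56 = 55845.

55845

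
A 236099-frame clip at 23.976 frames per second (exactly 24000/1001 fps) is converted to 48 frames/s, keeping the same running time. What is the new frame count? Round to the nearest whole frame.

Frames at target rate = 236099 × (48) / (24000/1001) = 236335099/500 ≈ 472670.198.
Nearest whole frame: 472670.

472670 frames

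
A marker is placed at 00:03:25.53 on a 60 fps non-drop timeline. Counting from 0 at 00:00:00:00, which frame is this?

frame 12353

Total seconds to the label: (0 × 3600 + 3 × 60 + 25) = 205.
Frame index = 205 × 60 + 53 = 12353.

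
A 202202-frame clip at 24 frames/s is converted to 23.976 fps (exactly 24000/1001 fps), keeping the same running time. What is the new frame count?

202000 frames

Target frames = source frames × (target rate / source rate) = 202202 × (24000/1001)/(24) = 202202 × 1000/1001 = 202000.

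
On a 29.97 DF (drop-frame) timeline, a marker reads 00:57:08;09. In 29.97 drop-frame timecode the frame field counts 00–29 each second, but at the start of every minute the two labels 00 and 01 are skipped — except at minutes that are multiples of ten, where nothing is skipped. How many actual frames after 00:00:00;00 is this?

As if non-drop at 30 labels/s: (0 × 3600 + 57 × 60 + 8) × 30 + 9 = 102849.
Minute boundaries passed: 57; those not divisible by 10: 57 − 5 = 52; dropped labels = 2 × 52 = 104.
Actual frame index = 102849 − 104 = 102745.

102745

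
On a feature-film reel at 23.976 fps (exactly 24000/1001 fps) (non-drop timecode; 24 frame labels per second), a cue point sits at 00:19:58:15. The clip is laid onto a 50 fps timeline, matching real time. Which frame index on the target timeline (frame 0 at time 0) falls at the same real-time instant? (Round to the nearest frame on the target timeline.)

Source frame index: (0×3600 + 19×60 + 58) × 24 + 15 = 28767.
Real time: 28767 / (24000/1001) = 9598589/8000 s.
Target frame: (9598589/8000) × (50) = 9598589/160 ≈ 59991.181 → 59991.

frame 59991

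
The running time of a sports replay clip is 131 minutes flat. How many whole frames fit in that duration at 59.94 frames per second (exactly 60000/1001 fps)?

131 min = 7860 s.
Frames = 7860 × 60000/1001 = 471600000/1001 ≈ 471128.8711.
Complete frames: 471128.

471128 frames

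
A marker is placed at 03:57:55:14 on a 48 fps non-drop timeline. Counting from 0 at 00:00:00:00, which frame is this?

Total seconds to the label: (3 × 3600 + 57 × 60 + 55) = 14275.
Frame index = 14275 × 48 + 14 = 685214.

frame 685214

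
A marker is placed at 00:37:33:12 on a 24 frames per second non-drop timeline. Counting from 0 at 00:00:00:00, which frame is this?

frame 54084

Total seconds to the label: (0 × 3600 + 37 × 60 + 33) = 2253.
Frame index = 2253 × 24 + 12 = 54084.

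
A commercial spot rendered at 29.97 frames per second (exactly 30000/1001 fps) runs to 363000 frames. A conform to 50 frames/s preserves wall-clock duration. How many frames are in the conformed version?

605605 frames

Target frames = source frames × (target rate / source rate) = 363000 × (50)/(30000/1001) = 363000 × 1001/600 = 605605.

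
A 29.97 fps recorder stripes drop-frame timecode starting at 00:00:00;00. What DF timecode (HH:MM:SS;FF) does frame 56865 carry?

Each 10-minute DF block holds 10 × 60 × 30 − 9 × 2 = 17982 frames. 56865 ÷ 17982 → 3 full blocks, remainder 2919.
Within the partial block the first minute is 1800 frames and each further minute 1798, so 1 further minute boundary passed. Total skipped labels = 18 × 3 + 2 × 1 = 56.
Non-drop label index = 56865 + 56 = 56921; at 30 labels/s that is 00:31:37:11, i.e. DF 00:31:37;11.

00:31:37;11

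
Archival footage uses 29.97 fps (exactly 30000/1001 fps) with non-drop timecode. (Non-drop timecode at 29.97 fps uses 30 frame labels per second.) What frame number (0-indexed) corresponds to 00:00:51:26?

Total seconds to the label: (0 × 3600 + 0 × 60 + 51) = 51.
Frame index = 51 × 30 + 26 = 1556.

frame 1556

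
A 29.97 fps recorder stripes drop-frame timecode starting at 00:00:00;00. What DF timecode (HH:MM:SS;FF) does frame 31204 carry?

Ten DF minutes hold 17982 frames, so frame 31204 lies in block 1 (frames 17982–35963) with 13222 frames into that block.
The block's first minute is 1800 frames and the rest 1798 each; 13222 frames reaches minute 7, so 1 × 18 + 7 × 2 = 32 labels have been skipped so far.
Adding those back, label number 31204 + 32 = 31236 at 30 labels/s is 1041 s + 6 f = 0 h 17 min 21 s frame 6, i.e. 00:17:21;06.

00:17:21;06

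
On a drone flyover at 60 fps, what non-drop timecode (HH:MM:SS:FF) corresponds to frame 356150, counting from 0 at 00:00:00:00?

01:38:55:50

356150 ÷ 60 = 5935 full seconds, remainder 50 frames.
5935 s = 1 h 38 min 55 s.
Timecode: 01:38:55:50.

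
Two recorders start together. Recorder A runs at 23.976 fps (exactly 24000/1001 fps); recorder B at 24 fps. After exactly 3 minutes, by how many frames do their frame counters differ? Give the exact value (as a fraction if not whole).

3 min = 180 s.
A emits 24000/1001 × 180 = 4320000/1001 frames; B emits 24 × 180 = 4320.
Difference = 4320/1001 frames (≈ 4.3157); B is ahead of A.

4320/1001 frames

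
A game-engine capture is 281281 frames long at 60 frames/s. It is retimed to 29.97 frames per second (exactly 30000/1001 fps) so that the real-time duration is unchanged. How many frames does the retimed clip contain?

140500 frames

Target frames = source frames × (target rate / source rate) = 281281 × (30000/1001)/(60) = 281281 × 500/1001 = 140500.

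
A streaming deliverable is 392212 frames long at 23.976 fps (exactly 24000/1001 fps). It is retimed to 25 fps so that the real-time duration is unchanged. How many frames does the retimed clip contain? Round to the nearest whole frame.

408963 frames

Frames at target rate = 392212 × (25) / (24000/1001) = 98151053/240 ≈ 408962.721.
Nearest whole frame: 408963.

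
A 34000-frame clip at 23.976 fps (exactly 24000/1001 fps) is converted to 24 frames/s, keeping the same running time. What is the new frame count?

Target frames = source frames × (target rate / source rate) = 34000 × (24)/(24000/1001) = 34000 × 1001/1000 = 34034.

34034 frames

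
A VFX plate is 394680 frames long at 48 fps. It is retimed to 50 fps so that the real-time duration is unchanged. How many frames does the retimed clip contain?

411125 frames

Target frames = source frames × (target rate / source rate) = 394680 × (50)/(48) = 394680 × 25/24 = 411125.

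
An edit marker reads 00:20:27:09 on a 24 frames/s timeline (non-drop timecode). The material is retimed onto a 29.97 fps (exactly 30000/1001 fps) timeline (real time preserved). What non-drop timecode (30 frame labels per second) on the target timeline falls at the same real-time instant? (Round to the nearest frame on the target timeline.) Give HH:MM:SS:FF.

00:20:26:04

Source frame index: (0×3600 + 20×60 + 27) × 24 + 9 = 29457.
Real time: 29457 / (24) = 9819/8 s.
Target frame: (9819/8) × (30000/1001) = 36821250/1001 ≈ 36784.466 → 36784.
At 30 labels/s: frame 36784 → 00:20:26:04.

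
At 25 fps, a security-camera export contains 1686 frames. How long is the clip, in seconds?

Running time = 1686 / (25) = 67.44 s.

67.44 seconds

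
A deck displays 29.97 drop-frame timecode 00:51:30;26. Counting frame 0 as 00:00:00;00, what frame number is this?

92634

Complete 10-minute blocks: 5, each 17982 frames → 89910.
Remaining 1 whole minute in the current block: 1800 + 0 × 1798 = 1800 frames.
Within the current minute: 30 × 30 + 26 − 2 = 924 (labels ;00/;01 skipped at this minute). Total = 89910 + 1800 + 924 = 92634.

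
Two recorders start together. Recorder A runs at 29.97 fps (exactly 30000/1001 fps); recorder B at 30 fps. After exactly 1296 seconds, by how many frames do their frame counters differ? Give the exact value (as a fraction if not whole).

38880/1001 frames

A emits 30000/1001 × 1296 = 38880000/1001 frames; B emits 30 × 1296 = 38880.
Difference = 38880/1001 frames (≈ 38.8412); B is ahead of A.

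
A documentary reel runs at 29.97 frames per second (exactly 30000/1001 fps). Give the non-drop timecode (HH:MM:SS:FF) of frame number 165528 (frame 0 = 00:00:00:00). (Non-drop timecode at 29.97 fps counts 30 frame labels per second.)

01:31:57:18

165528 ÷ 30 = 5517 full seconds, remainder 18 frames.
5517 s = 1 h 31 min 57 s.
Timecode: 01:31:57:18.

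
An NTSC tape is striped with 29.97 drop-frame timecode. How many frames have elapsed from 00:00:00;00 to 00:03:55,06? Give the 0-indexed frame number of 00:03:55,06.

As if non-drop at 30 labels/s: (0 × 3600 + 3 × 60 + 55) × 30 + 6 = 7056.
Minute boundaries passed: 3; those not divisible by 10: 3 − 0 = 3; dropped labels = 2 × 3 = 6.
Actual frame index = 7056 − 6 = 7050.

7050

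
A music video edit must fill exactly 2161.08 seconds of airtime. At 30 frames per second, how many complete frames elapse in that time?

Frames = 2161.08 × 30 = 324162/5 ≈ 64832.4000.
Complete frames: 64832.

64832 frames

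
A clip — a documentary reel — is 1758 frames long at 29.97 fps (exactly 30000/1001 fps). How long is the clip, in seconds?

58.6586 seconds

Running time = 1758 / (30000/1001) = 58.6586 s.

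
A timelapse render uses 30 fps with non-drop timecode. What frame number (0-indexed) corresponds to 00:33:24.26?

frame 60146

Total seconds to the label: (0 × 3600 + 33 × 60 + 24) = 2004.
Frame index = 2004 × 30 + 26 = 60146.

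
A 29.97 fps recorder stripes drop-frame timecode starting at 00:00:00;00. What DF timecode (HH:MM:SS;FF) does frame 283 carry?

00:00:09;13

Ten DF minutes hold 17982 frames, so frame 283 lies in block 0 (frames 0–17981) with 283 frames into that block.
The block's first minute is 1800 frames and the rest 1798 each; 283 frames reaches minute 0, so 0 × 18 + 0 × 2 = 0 labels have been skipped so far.
Adding those back, label number 283 + 0 = 283 at 30 labels/s is 9 s + 13 f = 0 h 0 min 9 s frame 13, i.e. 00:00:09;13.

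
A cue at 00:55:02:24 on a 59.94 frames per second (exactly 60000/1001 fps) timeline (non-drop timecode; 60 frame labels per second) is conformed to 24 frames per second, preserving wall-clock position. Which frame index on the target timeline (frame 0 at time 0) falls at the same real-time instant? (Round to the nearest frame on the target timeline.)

Source frame index: (0×3600 + 55×60 + 2) × 60 + 24 = 198144.
Real time: 198144 / (60000/1001) = 2066064/625 s.
Target frame: (2066064/625) × (24) = 49585536/625 ≈ 79336.858 → 79337.

frame 79337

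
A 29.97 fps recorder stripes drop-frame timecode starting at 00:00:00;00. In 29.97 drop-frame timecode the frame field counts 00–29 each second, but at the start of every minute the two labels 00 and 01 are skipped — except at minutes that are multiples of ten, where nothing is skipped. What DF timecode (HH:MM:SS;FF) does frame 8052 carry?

Each 10-minute DF block holds 10 × 60 × 30 − 9 × 2 = 17982 frames. 8052 ÷ 17982 → 0 full blocks, remainder 8052.
Within the partial block the first minute is 1800 frames and each further minute 1798, so 4 further minute boundaries passed. Total skipped labels = 18 × 0 + 2 × 4 = 8.
Non-drop label index = 8052 + 8 = 8060; at 30 labels/s that is 00:04:28:20, i.e. DF 00:04:28;20.

00:04:28;20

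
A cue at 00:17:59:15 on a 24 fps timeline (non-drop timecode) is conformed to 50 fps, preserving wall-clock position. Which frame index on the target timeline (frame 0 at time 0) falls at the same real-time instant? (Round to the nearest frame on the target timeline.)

Source frame index: (0×3600 + 17×60 + 59) × 24 + 15 = 25911.
Real time: 25911 / (24) = 8637/8 s.
Target frame: (8637/8) × (50) = 215925/4 ≈ 53981.250 → 53981.

frame 53981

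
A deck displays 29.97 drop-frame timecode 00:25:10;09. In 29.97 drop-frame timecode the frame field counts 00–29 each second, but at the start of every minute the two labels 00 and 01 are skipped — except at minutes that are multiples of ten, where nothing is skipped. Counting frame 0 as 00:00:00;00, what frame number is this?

As if non-drop at 30 labels/s: (0 × 3600 + 25 × 60 + 10) × 30 + 9 = 45309.
Minute boundaries passed: 25; those not divisible by 10: 25 − 2 = 23; dropped labels = 2 × 23 = 46.
Actual frame index = 45309 − 46 = 45263.

45263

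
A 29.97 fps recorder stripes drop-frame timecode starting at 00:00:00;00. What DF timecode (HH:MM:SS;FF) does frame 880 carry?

Each 10-minute DF block holds 10 × 60 × 30 − 9 × 2 = 17982 frames. 880 ÷ 17982 → 0 full blocks, remainder 880.
Within the partial block the first minute is 1800 frames and each further minute 1798, so 0 further minute boundaries passed. Total skipped labels = 18 × 0 + 2 × 0 = 0.
Non-drop label index = 880 + 0 = 880; at 30 labels/s that is 00:00:29:10, i.e. DF 00:00:29;10.

00:00:29;10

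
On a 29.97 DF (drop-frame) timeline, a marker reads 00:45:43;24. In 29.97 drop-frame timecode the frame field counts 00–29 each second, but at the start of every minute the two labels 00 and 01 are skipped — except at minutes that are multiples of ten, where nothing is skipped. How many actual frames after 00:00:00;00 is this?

82232

Complete 10-minute blocks: 4, each 17982 frames → 71928.
Remaining 5 whole minutes in the current block: 1800 + 4 × 1798 = 8992 frames.
Within the current minute: 43 × 30 + 24 − 2 = 1312 (labels ;00/;01 skipped at this minute). Total = 71928 + 8992 + 1312 = 82232.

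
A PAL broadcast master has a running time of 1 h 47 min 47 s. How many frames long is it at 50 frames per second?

323350 frames

1 h 47 min 47 s = 6467 s.
Frames = 6467 × 50 = 323350.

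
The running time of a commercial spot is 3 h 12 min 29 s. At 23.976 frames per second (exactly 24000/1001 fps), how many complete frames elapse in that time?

3 h 12 min 29 s = 11549 s.
Frames = 11549 × 24000/1001 = 277176000/1001 ≈ 276899.1009.
Complete frames: 276899.

276899 frames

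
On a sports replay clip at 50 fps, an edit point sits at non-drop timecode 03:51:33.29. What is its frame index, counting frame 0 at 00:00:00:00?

694679

Total seconds to the label: (3 × 3600 + 51 × 60 + 33) = 13893.
Frame index = 13893 × 50 + 29 = 694679.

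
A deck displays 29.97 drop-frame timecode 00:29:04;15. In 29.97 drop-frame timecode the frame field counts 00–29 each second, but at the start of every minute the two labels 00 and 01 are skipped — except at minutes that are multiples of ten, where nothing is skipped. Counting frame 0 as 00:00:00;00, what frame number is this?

Complete 10-minute blocks: 2, each 17982 frames → 35964.
Remaining 9 whole minutes in the current block: 1800 + 8 × 1798 = 16184 frames.
Within the current minute: 4 × 30 + 15 − 2 = 133 (labels ;00/;01 skipped at this minute). Total = 35964 + 16184 + 133 = 52281.

52281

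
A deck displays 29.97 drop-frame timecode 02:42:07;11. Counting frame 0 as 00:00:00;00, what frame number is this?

As if non-drop at 30 labels/s: (2 × 3600 + 42 × 60 + 7) × 30 + 11 = 291821.
Minute boundaries passed: 162; those not divisible by 10: 162 − 16 = 146; dropped labels = 2 × 146 = 292.
Actual frame index = 291821 − 292 = 291529.

291529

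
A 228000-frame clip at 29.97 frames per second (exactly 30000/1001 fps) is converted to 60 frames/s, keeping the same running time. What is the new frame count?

Target frames = source frames × (target rate / source rate) = 228000 × (60)/(30000/1001) = 228000 × 1001/500 = 456456.

456456 frames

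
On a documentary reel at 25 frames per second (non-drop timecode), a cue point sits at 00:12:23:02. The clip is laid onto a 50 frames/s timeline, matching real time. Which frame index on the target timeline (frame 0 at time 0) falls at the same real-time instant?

frame 37154

Source frame index: (0×3600 + 12×60 + 23) × 25 + 2 = 18577.
Real time: 18577 / (25) = 18577/25 s.
Target frame: (18577/25) × (50) = 37154.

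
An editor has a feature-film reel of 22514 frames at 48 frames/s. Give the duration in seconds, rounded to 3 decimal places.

469.042 seconds

Running time = 22514 × 1/48 = 11257/24 s ≈ 469.042 s.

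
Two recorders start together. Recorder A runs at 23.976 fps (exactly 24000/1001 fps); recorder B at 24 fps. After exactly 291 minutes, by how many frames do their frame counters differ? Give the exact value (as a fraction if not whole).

291 min = 17460 s.
A emits 24000/1001 × 17460 = 419040000/1001 frames; B emits 24 × 17460 = 419040.
Difference = 419040/1001 frames (≈ 418.6214); B is ahead of A.

419040/1001 frames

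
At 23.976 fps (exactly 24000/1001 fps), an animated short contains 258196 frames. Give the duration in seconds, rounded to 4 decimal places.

10768.9248 seconds

Running time = 258196 × 1001/24000 = 64613549/6000 s ≈ 10768.9248 s.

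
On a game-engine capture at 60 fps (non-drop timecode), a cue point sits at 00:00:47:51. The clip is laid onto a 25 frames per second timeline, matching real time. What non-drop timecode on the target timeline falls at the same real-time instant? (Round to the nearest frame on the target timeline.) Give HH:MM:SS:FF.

00:00:47:21

Source frame index: (0×3600 + 0×60 + 47) × 60 + 51 = 2871.
Real time: 2871 / (60) = 957/20 s.
Target frame: (957/20) × (25) = 4785/4 ≈ 1196.250 → 1196.
At 25 labels/s: frame 1196 → 00:00:47:21.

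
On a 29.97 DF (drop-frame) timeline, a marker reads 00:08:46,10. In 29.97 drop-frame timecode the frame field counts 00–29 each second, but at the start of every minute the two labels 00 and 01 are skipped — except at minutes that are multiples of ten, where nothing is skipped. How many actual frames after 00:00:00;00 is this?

15774

As if non-drop at 30 labels/s: (0 × 3600 + 8 × 60 + 46) × 30 + 10 = 15790.
Minute boundaries passed: 8; those not divisible by 10: 8 − 0 = 8; dropped labels = 2 × 8 = 16.
Actual frame index = 15790 − 16 = 15774.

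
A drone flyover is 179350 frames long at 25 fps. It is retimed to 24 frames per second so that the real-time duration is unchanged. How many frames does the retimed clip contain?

172176 frames

Target frames = source frames × (target rate / source rate) = 179350 × (24)/(25) = 179350 × 24/25 = 172176.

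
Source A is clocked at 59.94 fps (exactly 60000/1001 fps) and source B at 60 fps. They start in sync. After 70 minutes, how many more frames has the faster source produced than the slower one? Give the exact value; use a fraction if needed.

36000/143 frames

70 min = 4200 s.
A emits 60000/1001 × 4200 = 36000000/143 frames; B emits 60 × 4200 = 252000.
Difference = 36000/143 frames (≈ 251.7483); B is ahead of A.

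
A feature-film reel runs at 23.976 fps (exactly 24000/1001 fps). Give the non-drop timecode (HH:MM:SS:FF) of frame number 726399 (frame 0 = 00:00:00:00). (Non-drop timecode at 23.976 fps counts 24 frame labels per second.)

08:24:26:15

726399 ÷ 24 = 30266 full seconds, remainder 15 frames.
30266 s = 8 h 24 min 26 s.
Timecode: 08:24:26:15.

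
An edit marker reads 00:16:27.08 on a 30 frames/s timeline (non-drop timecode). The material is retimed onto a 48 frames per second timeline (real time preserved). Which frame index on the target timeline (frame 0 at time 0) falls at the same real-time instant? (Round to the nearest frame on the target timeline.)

frame 47389

Source frame index: (0×3600 + 16×60 + 27) × 30 + 8 = 29618.
Real time: 29618 / (30) = 14809/15 s.
Target frame: (14809/15) × (48) = 236944/5 ≈ 47388.800 → 47389.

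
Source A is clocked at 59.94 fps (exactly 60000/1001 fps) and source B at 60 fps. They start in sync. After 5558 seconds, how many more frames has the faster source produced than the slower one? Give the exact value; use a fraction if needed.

47640/143 frames

A emits 60000/1001 × 5558 = 47640000/143 frames; B emits 60 × 5558 = 333480.
Difference = 47640/143 frames (≈ 333.1469); B is ahead of A.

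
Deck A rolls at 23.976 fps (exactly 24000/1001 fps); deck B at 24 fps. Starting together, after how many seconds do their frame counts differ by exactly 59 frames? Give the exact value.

The gap grows by |24 − 24000/1001| = 24/1001 frames per second.
Time for a 59-frame gap: 59 ÷ (24/1001) = 59059/24 s.

59059/24 seconds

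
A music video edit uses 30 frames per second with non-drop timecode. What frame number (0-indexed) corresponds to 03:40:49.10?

397480

Total seconds to the label: (3 × 3600 + 40 × 60 + 49) = 13249.
Frame index = 13249 × 30 + 10 = 397480.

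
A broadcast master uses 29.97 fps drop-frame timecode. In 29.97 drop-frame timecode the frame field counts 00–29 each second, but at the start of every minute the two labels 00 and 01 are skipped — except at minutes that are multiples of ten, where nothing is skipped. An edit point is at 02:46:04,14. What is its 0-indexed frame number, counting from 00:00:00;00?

298634

Complete 10-minute blocks: 16, each 17982 frames → 287712.
Remaining 6 whole minutes in the current block: 1800 + 5 × 1798 = 10790 frames.
Within the current minute: 4 × 30 + 14 − 2 = 132 (labels ;00/;01 skipped at this minute). Total = 287712 + 10790 + 132 = 298634.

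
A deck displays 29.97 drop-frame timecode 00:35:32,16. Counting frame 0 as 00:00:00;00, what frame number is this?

63912

Complete 10-minute blocks: 3, each 17982 frames → 53946.
Remaining 5 whole minutes in the current block: 1800 + 4 × 1798 = 8992 frames.
Within the current minute: 32 × 30 + 16 − 2 = 974 (labels ;00/;01 skipped at this minute). Total = 53946 + 8992 + 974 = 63912.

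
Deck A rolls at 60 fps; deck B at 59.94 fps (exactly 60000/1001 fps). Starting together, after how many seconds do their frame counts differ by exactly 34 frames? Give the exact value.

The gap grows by |60000/1001 − 60| = 60/1001 frames per second.
Time for a 34-frame gap: 34 ÷ (60/1001) = 17017/30 s.

17017/30 seconds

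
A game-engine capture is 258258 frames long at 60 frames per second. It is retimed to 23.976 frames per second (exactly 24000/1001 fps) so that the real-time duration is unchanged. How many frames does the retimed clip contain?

Target frames = source frames × (target rate / source rate) = 258258 × (24000/1001)/(60) = 258258 × 400/1001 = 103200.

103200 frames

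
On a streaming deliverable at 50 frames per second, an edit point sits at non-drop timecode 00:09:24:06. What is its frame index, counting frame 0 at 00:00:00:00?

28206

Total seconds to the label: (0 × 3600 + 9 × 60 + 24) = 564.
Frame index = 564 × 50 + 6 = 28206.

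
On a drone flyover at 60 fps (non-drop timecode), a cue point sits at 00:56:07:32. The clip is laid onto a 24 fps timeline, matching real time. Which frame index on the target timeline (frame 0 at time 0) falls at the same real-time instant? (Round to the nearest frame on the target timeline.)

Source frame index: (0×3600 + 56×60 + 7) × 60 + 32 = 202052.
Real time: 202052 / (60) = 50513/15 s.
Target frame: (50513/15) × (24) = 404104/5 ≈ 80820.800 → 80821.

frame 80821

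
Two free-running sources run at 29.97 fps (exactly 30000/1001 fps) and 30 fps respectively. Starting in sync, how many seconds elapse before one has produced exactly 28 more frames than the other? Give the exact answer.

14014/15 seconds

The gap grows by |30 − 30000/1001| = 30/1001 frames per second.
Time for a 28-frame gap: 28 ÷ (30/1001) = 14014/15 s.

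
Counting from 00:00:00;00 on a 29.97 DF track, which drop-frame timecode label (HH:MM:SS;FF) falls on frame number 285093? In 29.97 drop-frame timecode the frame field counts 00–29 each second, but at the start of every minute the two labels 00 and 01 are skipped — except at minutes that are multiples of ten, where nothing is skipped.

Ten DF minutes hold 17982 frames, so frame 285093 lies in block 15 (frames 269730–287711) with 15363 frames into that block.
The block's first minute is 1800 frames and the rest 1798 each; 15363 frames reaches minute 8, so 15 × 18 + 8 × 2 = 286 labels have been skipped so far.
Adding those back, label number 285093 + 286 = 285379 at 30 labels/s is 9512 s + 19 f = 2 h 38 min 32 s frame 19, i.e. 02:38:32;19.

02:38:32;19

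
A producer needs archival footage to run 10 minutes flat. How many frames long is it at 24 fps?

10 min = 600 s.
Frames = 600 × 24 = 14400.

14400 frames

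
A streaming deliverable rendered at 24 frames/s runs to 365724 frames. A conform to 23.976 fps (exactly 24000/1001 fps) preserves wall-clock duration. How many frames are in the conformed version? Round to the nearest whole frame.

365359 frames

Frames at target rate = 365724 × (24000/1001) / (24) = 365724000/1001 ≈ 365358.641.
Nearest whole frame: 365359.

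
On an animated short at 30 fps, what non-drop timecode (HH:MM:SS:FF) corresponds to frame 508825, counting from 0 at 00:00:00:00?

04:42:40:25

508825 ÷ 30 = 16960 full seconds, remainder 25 frames.
16960 s = 4 h 42 min 40 s.
Timecode: 04:42:40:25.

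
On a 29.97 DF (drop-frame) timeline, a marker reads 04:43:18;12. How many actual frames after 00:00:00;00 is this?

509442

As if non-drop at 30 labels/s: (4 × 3600 + 43 × 60 + 18) × 30 + 12 = 509952.
Minute boundaries passed: 283; those not divisible by 10: 283 − 28 = 255; dropped labels = 2 × 255 = 510.
Actual frame index = 509952 − 510 = 509442.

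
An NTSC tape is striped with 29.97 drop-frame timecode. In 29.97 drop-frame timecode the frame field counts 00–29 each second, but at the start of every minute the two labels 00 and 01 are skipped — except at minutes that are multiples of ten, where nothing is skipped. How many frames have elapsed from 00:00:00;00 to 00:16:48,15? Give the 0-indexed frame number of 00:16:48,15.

30225

As if non-drop at 30 labels/s: (0 × 3600 + 16 × 60 + 48) × 30 + 15 = 30255.
Minute boundaries passed: 16; those not divisible by 10: 16 − 1 = 15; dropped labels = 2 × 15 = 30.
Actual frame index = 30255 − 30 = 30225.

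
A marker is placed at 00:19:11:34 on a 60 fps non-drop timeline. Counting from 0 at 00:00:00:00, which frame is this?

Total seconds to the label: (0 × 3600 + 19 × 60 + 11) = 1151.
Frame index = 1151 × 60 + 34 = 69094.

frame 69094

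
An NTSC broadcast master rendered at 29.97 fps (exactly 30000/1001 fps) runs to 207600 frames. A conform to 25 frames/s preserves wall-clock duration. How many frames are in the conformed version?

Target frames = source frames × (target rate / source rate) = 207600 × (25)/(30000/1001) = 207600 × 1001/1200 = 173173.

173173 frames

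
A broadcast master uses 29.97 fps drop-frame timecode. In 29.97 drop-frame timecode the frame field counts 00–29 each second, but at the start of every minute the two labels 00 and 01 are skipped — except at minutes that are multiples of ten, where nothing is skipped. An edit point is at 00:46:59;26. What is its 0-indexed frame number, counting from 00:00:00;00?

Complete 10-minute blocks: 4, each 17982 frames → 71928.
Remaining 6 whole minutes in the current block: 1800 + 5 × 1798 = 10790 frames.
Within the current minute: 59 × 30 + 26 − 2 = 1794 (labels ;00/;01 skipped at this minute). Total = 71928 + 10790 + 1794 = 84512.

84512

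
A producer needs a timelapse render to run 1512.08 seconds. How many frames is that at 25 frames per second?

37802 frames

Frames = 1512.08 × 25 = 37802.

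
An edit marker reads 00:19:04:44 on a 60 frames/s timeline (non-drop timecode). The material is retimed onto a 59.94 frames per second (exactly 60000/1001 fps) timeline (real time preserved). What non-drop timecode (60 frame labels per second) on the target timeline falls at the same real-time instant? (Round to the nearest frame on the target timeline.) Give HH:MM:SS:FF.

00:19:03:35

Source frame index: (0×3600 + 19×60 + 4) × 60 + 44 = 68684.
Real time: 68684 / (60) = 17171/15 s.
Target frame: (17171/15) × (60000/1001) = 892000/13 ≈ 68615.385 → 68615.
At 60 labels/s: frame 68615 → 00:19:03:35.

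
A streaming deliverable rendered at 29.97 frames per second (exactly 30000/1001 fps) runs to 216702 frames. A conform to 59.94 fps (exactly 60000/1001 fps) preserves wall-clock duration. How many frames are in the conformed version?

433404 frames

Frames at target rate = 216702 × (60000/1001) / (30000/1001) = 433404.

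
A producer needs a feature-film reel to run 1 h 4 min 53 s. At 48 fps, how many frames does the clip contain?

1 h 4 min 53 s = 3893 s.
Frames = 3893 × 48 = 186864.

186864 frames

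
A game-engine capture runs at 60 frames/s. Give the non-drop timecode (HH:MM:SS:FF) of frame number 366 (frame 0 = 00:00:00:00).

366 ÷ 60 = 6 full seconds, remainder 6 frames.
6 s = 0 h 0 min 6 s.
Timecode: 00:00:06:06.

00:00:06:06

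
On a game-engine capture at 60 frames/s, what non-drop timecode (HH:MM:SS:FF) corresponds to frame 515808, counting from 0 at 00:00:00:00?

02:23:16:48

515808 ÷ 60 = 8596 full seconds, remainder 48 frames.
8596 s = 2 h 23 min 16 s.
Timecode: 02:23:16:48.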